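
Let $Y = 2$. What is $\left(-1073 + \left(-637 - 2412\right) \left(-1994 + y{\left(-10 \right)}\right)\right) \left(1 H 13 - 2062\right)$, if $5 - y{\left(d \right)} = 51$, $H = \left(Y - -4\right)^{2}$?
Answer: $-9912905878$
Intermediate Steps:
$H = 36$ ($H = \left(2 - -4\right)^{2} = \left(2 + 4\right)^{2} = 6^{2} = 36$)
$y{\left(d \right)} = -46$ ($y{\left(d \right)} = 5 - 51 = -46$)
$\left(-1073 + \left(-637 - 2412\right) \left(-1994 + y{\left(-10 \right)}\right)\right) \left(1 H 13 - 2062\right) = \left(-1073 + \left(-637 - 2412\right) \left(-1994 - 46\right)\right) \left(1 \cdot 36 \cdot 13 - 2062\right) = \left(-1073 - -6219960\right) \left(36 \cdot 13 - 2062\right) = \left(-1073 + 6219960\right) \left(468 - 2062\right) = 6218887 \left(-1594\right) = -9912905878$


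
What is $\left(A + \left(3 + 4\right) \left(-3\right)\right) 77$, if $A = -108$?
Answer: $-9933$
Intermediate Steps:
$\left(A + \left(3 + 4\right) \left(-3\right)\right) 77 = \left(-108 + \left(3 + 4\right) \left(-3\right)\right) 77 = \left(-108 + 7 \left(-3\right)\right) 77 = \left(-108 - 21\right) 77 = \left(-129\right) 77 = -9933$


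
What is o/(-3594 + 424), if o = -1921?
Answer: 1921/3170 ≈ 0.60599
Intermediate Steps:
o/(-3594 + 424) = -1921/(-3594 + 424) = -1921/(-3170) = -1921*(-1/3170) = 1921/3170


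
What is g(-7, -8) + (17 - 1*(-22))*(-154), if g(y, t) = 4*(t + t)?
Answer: -6070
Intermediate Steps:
g(y, t) = 8*t (g(y, t) = 4*(2*t) = 8*t)
g(-7, -8) + (17 - 1*(-22))*(-154) = 8*(-8) + (17 - 1*(-22))*(-154) = -64 + (17 + 22)*(-154) = -64 + 39*(-154) = -64 - 6006 = -6070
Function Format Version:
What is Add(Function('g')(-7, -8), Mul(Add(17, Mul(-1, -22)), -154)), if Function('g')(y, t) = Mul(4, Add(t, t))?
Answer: -6070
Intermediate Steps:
Function('g')(y, t) = Mul(8, t) (Function('g')(y, t) = Mul(4, Mul(2, t)) = Mul(8, t))
Add(Function('g')(-7, -8), Mul(Add(17, Mul(-1, -22)), -154)) = Add(Mul(8, -8), Mul(Add(17, Mul(-1, -22)), -154)) = Add(-64, Mul(Add(17, 22), -154)) = Add(-64, Mul(39, -154)) = Add(-64, -6006) = -6070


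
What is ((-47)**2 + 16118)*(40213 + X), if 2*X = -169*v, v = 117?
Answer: 1111587531/2 ≈ 5.5579e+8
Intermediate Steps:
X = -19773/2 (X = (-169*117)/2 = (1/2)*(-19773) = -19773/2 ≈ -9886.5)
((-47)**2 + 16118)*(40213 + X) = ((-47)**2 + 16118)*(40213 - 19773/2) = (2209 + 16118)*(60653/2) = 18327*(60653/2) = 1111587531/2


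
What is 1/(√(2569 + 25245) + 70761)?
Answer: 70761/5007091307 - √27814/5007091307 ≈ 1.4099e-5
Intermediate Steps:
1/(√(2569 + 25245) + 70761) = 1/(√27814 + 70761) = 1/(70761 + √27814)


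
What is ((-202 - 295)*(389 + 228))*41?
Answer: -12572609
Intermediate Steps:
((-202 - 295)*(389 + 228))*41 = -497*617*41 = -306649*41 = -12572609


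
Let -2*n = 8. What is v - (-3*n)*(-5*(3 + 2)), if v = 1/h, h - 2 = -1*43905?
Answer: 13170899/43903 ≈ 300.00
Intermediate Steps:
h = -43903 (h = 2 - 1*43905 = 2 - 43905 = -43903)
n = -4 (n = -1/2*8 = -4)
v = -1/43903 (v = 1/(-43903) = -1/43903 ≈ -2.2777e-5)
v - (-3*n)*(-5*(3 + 2)) = -1/43903 - (-3*(-4))*(-5*(3 + 2)) = -1/43903 - 12*(-5*5) = -1/43903 - 12*(-25) = -1/43903 - 1*(-300) = -1/43903 + 300 = 13170899/43903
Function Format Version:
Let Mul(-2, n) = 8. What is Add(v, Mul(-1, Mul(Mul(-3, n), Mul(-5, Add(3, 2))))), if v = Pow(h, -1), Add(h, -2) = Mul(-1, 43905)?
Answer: Rational(13170899, 43903) ≈ 300.00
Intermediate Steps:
h = -43903 (h = Add(2, Mul(-1, 43905)) = Add(2, -43905) = -43903)
n = -4 (n = Mul(Rational(-1, 2), 8) = -4)
v = Rational(-1, 43903) (v = Pow(-43903, -1) = Rational(-1, 43903) ≈ -2.2777e-5)
Add(v, Mul(-1, Mul(Mul(-3, n), Mul(-5, Add(3, 2))))) = Add(Rational(-1, 43903), Mul(-1, Mul(Mul(-3, -4), Mul(-5, Add(3, 2))))) = Add(Rational(-1, 43903), Mul(-1, Mul(12, Mul(-5, 5)))) = Add(Rational(-1, 43903), Mul(-1, Mul(12, -25))) = Add(Rational(-1, 43903), Mul(-1, -300)) = Add(Rational(-1, 43903), 300) = Rational(13170899, 43903)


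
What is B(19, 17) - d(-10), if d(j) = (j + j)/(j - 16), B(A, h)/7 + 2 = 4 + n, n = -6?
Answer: -374/13 ≈ -28.769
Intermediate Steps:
B(A, h) = -28 (B(A, h) = -14 + 7*(4 - 6) = -14 + 7*(-2) = -14 - 14 = -28)
d(j) = 2*j/(-16 + j) (d(j) = (2*j)/(-16 + j) = 2*j/(-16 + j))
B(19, 17) - d(-10) = -28 - 2*(-10)/(-16 - 10) = -28 - 2*(-10)/(-26) = -28 - 2*(-10)*(-1)/26 = -28 - 1*10/13 = -28 - 10/13 = -374/13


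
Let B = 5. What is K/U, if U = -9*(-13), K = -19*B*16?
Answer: -1520/117 ≈ -12.991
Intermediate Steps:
K = -1520 (K = -19*5*16 = -95*16 = -1520)
U = 117
K/U = -1520/117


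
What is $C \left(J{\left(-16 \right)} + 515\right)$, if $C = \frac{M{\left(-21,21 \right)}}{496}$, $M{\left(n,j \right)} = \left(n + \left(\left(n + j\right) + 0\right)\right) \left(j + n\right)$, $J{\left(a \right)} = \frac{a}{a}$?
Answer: $0$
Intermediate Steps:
$J{\left(a \right)} = 1$
$M{\left(n,j \right)} = \left(j + n\right) \left(j + 2 n\right)$ ($M{\left(n,j \right)} = \left(n + \left(\left(j + n\right) + 0\right)\right) \left(j + n\right) = \left(n + \left(j + n\right)\right) \left(j + n\right) = \left(j + 2 n\right) \left(j + n\right) = \left(j + n\right) \left(j + 2 n\right)$)
$C = 0$ ($C = \frac{21^{2} + 2 \left(-21\right)^{2} + 3 \cdot 21 \left(-21\right)}{496} = \left(441 + 2 \cdot 441 - 1323\right) \frac{1}{496} = \left(441 + 882 - 1323\right) \frac{1}{496} = 0 \cdot \frac{1}{496} = 0$)
$C \left(J{\left(-16 \right)} + 515\right) = 0 \left(1 + 515\right) = 0 \cdot 516 = 0$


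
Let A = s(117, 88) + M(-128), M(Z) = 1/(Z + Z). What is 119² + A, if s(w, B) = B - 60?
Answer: 3632383/256 ≈ 14189.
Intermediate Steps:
s(w, B) = -60 + B
M(Z) = 1/(2*Z)
A = 7167/256 (A = (-60 + 88) + (½)/(-128) = 28 + (½)*(-1/128) = 28 - 1/256 = 7167/256 ≈ 27.996)
119² + A = 119² + 7167/256 = 14161 + 7167/256 = 3632383/256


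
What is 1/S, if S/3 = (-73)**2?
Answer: 1/15987 ≈ 6.2551e-5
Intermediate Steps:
S = 15987 (S = 3*(-73)**2 = 3*5329 = 15987)
1/S = 1/15987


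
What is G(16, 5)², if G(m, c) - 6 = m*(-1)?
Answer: 100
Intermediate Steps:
G(m, c) = 6 - m (G(m, c) = 6 + m*(-1) = 6 - m)
G(16, 5)² = (6 - 1*16)² = (6 - 16)² = (-10)² = 100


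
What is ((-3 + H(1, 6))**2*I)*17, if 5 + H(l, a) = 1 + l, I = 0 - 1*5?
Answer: -3060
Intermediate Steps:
I = -5 (I = 0 - 5 = -5)
H(l, a) = -4 + l (H(l, a) = -5 + (1 + l) = -4 + l)
((-3 + H(1, 6))**2*I)*17 = ((-3 + (-4 + 1))**2*(-5))*17 = ((-3 - 3)**2*(-5))*17 = ((-6)**2*(-5))*17 = (36*(-5))*17 = -180*17 = -3060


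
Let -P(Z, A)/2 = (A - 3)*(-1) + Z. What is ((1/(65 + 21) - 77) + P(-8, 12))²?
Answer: 13667809/7396 ≈ 1848.0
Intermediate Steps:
P(Z, A) = -6 - 2*Z + 2*A (P(Z, A) = -2*((A - 3)*(-1) + Z) = -2*((-3 + A)*(-1) + Z) = -2*((3 - A) + Z) = -2*(3 + Z - A) = -6 - 2*Z + 2*A)
((1/(65 + 21) - 77) + P(-8, 12))² = ((1/(65 + 21) - 77) + (-6 - 2*(-8) + 2*12))² = ((1/86 - 77) + (-6 + 16 + 24))² = ((1/86 - 77) + 34)² = (-6621/86 + 34)² = (-3697/86)² = 13667809/7396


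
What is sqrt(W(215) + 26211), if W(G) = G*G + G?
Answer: sqrt(72651) ≈ 269.54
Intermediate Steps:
W(G) = G + G**2 (W(G) = G**2 + G = G + G**2)
sqrt(W(215) + 26211) = sqrt(215*(1 + 215) + 26211) = sqrt(215*216 + 26211) = sqrt(46440 + 26211) = sqrt(72651)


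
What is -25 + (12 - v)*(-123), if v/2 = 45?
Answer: 9569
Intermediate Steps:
v = 90 (v = 2*45 = 90)
-25 + (12 - v)*(-123) = -25 + (12 - 1*90)*(-123) = -25 + (12 - 90)*(-123) = -25 - 78*(-123) = -25 + 9594 = 9569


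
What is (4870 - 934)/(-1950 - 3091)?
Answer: -3936/5041 ≈ -0.78080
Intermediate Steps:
(4870 - 934)/(-1950 - 3091) = 3936/(-5041) = 3936*(-1/5041) = -3936/5041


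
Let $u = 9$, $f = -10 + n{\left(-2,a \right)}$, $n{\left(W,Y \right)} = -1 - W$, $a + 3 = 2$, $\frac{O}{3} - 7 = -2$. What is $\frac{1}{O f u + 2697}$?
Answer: $\frac{1}{1482} \approx 0.00067476$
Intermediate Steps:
$O = 15$ ($O = 21 + 3 \left(-2\right) = 21 - 6 = 15$)
$a = -1$ ($a = -3 + 2 = -1$)
$f = -9$ ($f = -10 - -1 = -10 + \left(-1 + 2\right) = -10 + 1 = -9$)
$\frac{1}{O f u + 2697} = \frac{1}{15 \left(-9\right) 9 + 2697} = \frac{1}{\left(-135\right) 9 + 2697} = \frac{1}{-1215 + 2697} = \frac{1}{1482}$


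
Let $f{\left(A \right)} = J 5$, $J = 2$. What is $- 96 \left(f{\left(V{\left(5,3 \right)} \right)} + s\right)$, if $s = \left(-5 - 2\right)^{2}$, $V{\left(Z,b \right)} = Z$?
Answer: $-5664$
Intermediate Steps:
$s = 49$ ($s = \left(-7\right)^{2} = 49$)
$f{\left(A \right)} = 10$ ($f{\left(A \right)} = 2 \cdot 5 = 10$)
$- 96 \left(f{\left(V{\left(5,3 \right)} \right)} + s\right) = - 96 \left(10 + 49\right) = \left(-96\right) 59 = -5664$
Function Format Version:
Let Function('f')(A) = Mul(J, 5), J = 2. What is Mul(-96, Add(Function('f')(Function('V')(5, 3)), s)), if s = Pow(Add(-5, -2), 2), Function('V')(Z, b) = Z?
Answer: -5664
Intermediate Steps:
s = 49 (s = Pow(-7, 2) = 49)
Function('f')(A) = 10 (Function('f')(A) = Mul(2, 5) = 10)
Mul(-96, Add(Function('f')(Function('V')(5, 3)), s)) = Mul(-96, Add(10, 49)) = Mul(-96, 59) = -5664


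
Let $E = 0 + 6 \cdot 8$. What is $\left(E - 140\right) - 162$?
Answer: $-254$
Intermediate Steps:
$E = 48$ ($E = 0 + 48 = 48$)
$\left(E - 140\right) - 162 = \left(48 - 140\right) - 162 = -92 - 162 = -254$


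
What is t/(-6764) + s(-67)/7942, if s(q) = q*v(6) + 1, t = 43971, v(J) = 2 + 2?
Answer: -9237465/1413676 ≈ -6.5344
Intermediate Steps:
v(J) = 4
s(q) = 1 + 4*q (s(q) = q*4 + 1 = 4*q + 1 = 1 + 4*q)
t/(-6764) + s(-67)/7942 = 43971/(-6764) + (1 + 4*(-67))/7942 = 43971*(-1/6764) + (1 - 268)*(1/7942) = -43971/6764 - 267*1/7942 = -43971/6764 - 267/7942 = -9237465/1413676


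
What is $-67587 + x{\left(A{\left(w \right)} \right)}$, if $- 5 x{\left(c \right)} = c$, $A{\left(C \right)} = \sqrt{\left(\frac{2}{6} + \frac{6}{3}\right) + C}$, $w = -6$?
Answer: $-67587 - \frac{i \sqrt{33}}{15} \approx -67587.0 - 0.38297 i$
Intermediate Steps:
$A{\left(C \right)} = \sqrt{\frac{7}{3} + C}$ ($A{\left(C \right)} = \sqrt{\left(2 \cdot \frac{1}{6} + 6 \cdot \frac{1}{3}\right) + C} = \sqrt{\left(\frac{1}{3} + 2\right) + C} = \sqrt{\frac{7}{3} + C}$)
$x{\left(c \right)} = - \frac{c}{5}$
$-67587 + x{\left(A{\left(w \right)} \right)} = -67587 - \frac{\frac{1}{3} \sqrt{21 + 9 \left(-6\right)}}{5} = -67587 - \frac{\frac{1}{3} \sqrt{21 - 54}}{5} = -67587 - \frac{\frac{1}{3} \sqrt{-33}}{5} = -67587 - \frac{\frac{1}{3} i \sqrt{33}}{5} = -67587 - \frac{i \sqrt{33}}{15}$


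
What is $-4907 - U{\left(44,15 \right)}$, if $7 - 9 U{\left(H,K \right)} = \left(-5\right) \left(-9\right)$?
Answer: $- \frac{44125}{9} \approx -4902.8$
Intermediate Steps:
$U{\left(H,K \right)} = - \frac{38}{9}$ ($U{\left(H,K \right)} = \frac{7}{9} - \frac{\left(-5\right) \left(-9\right)}{9} = \frac{7}{9} - 5 = - \frac{38}{9}$)
$-4907 - U{\left(44,15 \right)} = -4907 - - \frac{38}{9} = -4907 + \frac{38}{9} = - \frac{44125}{9}$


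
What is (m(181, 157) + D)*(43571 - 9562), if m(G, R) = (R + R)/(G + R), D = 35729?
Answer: 205358517222/169 ≈ 1.2151e+9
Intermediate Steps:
m(G, R) = 2*R/(G + R) (m(G, R) = (2*R)/(G + R) = 2*R/(G + R))
(m(181, 157) + D)*(43571 - 9562) = (2*157/(181 + 157) + 35729)*(43571 - 9562) = (2*157/338 + 35729)*34009 = (2*157*(1/338) + 35729)*34009 = (157/169 + 35729)*34009 = (6038358/169)*34009 = 205358517222/169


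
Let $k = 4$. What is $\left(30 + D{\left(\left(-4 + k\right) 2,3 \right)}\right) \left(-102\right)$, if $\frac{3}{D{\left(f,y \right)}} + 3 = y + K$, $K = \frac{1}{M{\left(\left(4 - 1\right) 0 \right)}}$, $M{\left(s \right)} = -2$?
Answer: $-2448$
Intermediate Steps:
$K = - \frac{1}{2}$ ($K = \frac{1}{-2} = - \frac{1}{2} \approx -0.5$)
$D{\left(f,y \right)} = \frac{3}{- \frac{7}{2} + y}$ ($D{\left(f,y \right)} = \frac{3}{-3 + \left(y - \frac{1}{2}\right)} = \frac{3}{-3 + \left(- \frac{1}{2} + y\right)} = \frac{3}{- \frac{7}{2} + y}$)
$\left(30 + D{\left(\left(-4 + k\right) 2,3 \right)}\right) \left(-102\right) = \left(30 + \frac{6}{-7 + 2 \cdot 3}\right) \left(-102\right) = \left(30 + \frac{6}{-7 + 6}\right) \left(-102\right) = \left(30 + \frac{6}{-1}\right) \left(-102\right) = \left(30 + 6 \left(-1\right)\right) \left(-102\right) = \left(30 - 6\right) \left(-102\right) = 24 \left(-102\right) = -2448$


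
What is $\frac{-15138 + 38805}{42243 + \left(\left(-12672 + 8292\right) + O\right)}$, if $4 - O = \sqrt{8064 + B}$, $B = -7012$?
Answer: $\frac{128028327}{204844091} + \frac{6762 \sqrt{263}}{204844091} \approx 0.62554$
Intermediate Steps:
$O = 4 - 2 \sqrt{263}$ ($O = 4 - \sqrt{8064 - 7012} = 4 - \sqrt{1052} = 4 - 2 \sqrt{263} \approx -28.435$)
$\frac{-15138 + 38805}{42243 + \left(\left(-12672 + 8292\right) + O\right)} = \frac{-15138 + 38805}{42243 + \left(\left(-12672 + 8292\right) + \left(4 - 2 \sqrt{263}\right)\right)} = \frac{23667}{42243 - \left(4376 + 2 \sqrt{263}\right)} = \frac{23667}{37867 - 2 \sqrt{263}}$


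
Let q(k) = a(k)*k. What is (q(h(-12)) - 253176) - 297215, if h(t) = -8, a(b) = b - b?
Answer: -550391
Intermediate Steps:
a(b) = 0
q(k) = 0 (q(k) = 0*k = 0)
(q(h(-12)) - 253176) - 297215 = (0 - 253176) - 297215 = -253176 - 297215 = -550391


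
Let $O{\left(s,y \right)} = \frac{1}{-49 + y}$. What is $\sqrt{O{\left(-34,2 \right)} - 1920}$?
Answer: $\frac{i \sqrt{4241327}}{47} \approx 43.818 i$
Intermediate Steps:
$\sqrt{O{\left(-34,2 \right)} - 1920} = \sqrt{\frac{1}{-49 + 2} - 1920} = \sqrt{\frac{1}{-47} - 1920} = \sqrt{- \frac{1}{47} - 1920} = \sqrt{- \frac{90241}{47}} = \frac{i \sqrt{4241327}}{47}$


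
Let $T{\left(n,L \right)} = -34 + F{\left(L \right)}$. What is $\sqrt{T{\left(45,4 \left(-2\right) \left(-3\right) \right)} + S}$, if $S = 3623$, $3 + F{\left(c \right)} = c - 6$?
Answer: $2 \sqrt{901} \approx 60.033$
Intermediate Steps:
$F{\left(c \right)} = -9 + c$ ($F{\left(c \right)} = -3 + \left(c - 6\right) = -3 + \left(-6 + c\right) = -9 + c$)
$T{\left(n,L \right)} = -43 + L$ ($T{\left(n,L \right)} = -34 + \left(-9 + L\right) = -43 + L$)
$\sqrt{T{\left(45,4 \left(-2\right) \left(-3\right) \right)} + S} = \sqrt{\left(-43 + 4 \left(-2\right) \left(-3\right)\right) + 3623} = \sqrt{\left(-43 - -24\right) + 3623} = \sqrt{\left(-43 + 24\right) + 3623} = \sqrt{-19 + 3623} = \sqrt{3604} = 2 \sqrt{901}$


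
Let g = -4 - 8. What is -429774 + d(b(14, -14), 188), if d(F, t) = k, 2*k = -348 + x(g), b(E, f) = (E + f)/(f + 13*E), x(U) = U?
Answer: -429954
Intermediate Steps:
g = -12
b(E, f) = (E + f)/(f + 13*E)
k = -180 (k = (-348 - 12)/2 = (1/2)*(-360) = -180)
d(F, t) = -180
-429774 + d(b(14, -14), 188) = -429774 - 180 = -429954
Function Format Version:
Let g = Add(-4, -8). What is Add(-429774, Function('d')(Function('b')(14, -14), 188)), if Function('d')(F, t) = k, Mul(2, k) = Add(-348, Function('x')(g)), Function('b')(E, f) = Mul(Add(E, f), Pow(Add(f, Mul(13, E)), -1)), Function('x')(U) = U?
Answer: -429954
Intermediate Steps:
g = -12
Function('b')(E, f) = Mul(Pow(Add(f, Mul(13, E)), -1), Add(E, f))
k = -180 (k = Mul(Rational(1, 2), Add(-348, -12)) = Mul(Rational(1, 2), -360) = -180)
Function('d')(F, t) = -180
Add(-429774, Function('d')(Function('b')(14, -14), 188)) = Add(-429774, -180) = -429954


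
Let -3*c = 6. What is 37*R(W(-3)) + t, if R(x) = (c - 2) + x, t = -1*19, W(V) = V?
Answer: -278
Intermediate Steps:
c = -2 (c = -1/3*6 = -2)
t = -19
R(x) = -4 + x (R(x) = (-2 - 2) + x = -4 + x)
37*R(W(-3)) + t = 37*(-4 - 3) - 19 = 37*(-7) - 19 = -259 - 19 = -278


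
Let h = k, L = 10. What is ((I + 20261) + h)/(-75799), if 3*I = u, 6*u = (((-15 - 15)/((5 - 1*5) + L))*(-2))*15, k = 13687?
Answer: -33953/75799 ≈ -0.44793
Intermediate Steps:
h = 13687
u = 15 (u = ((((-15 - 15)/((5 - 1*5) + 10))*(-2))*15)/6 = ((-30/((5 - 5) + 10)*(-2))*15)/6 = ((-30/(0 + 10)*(-2))*15)/6 = ((-30/10*(-2))*15)/6 = ((-30*1/10*(-2))*15)/6 = (-3*(-2)*15)/6 = (6*15)/6 = (1/6)*90 = 15)
I = 5 (I = (1/3)*15 = 5)
((I + 20261) + h)/(-75799) = ((5 + 20261) + 13687)/(-75799) = (20266 + 13687)*(-1/75799) = 33953*(-1/75799) = -33953/75799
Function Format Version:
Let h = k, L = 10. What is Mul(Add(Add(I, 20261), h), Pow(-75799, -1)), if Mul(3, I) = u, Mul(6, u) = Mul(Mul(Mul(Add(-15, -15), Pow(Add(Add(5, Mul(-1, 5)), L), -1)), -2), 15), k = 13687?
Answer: Rational(-33953, 75799) ≈ -0.44793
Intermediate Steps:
h = 13687
u = 15 (u = Mul(Rational(1, 6), Mul(Mul(Mul(Add(-15, -15), Pow(Add(Add(5, Mul(-1, 5)), 10), -1)), -2), 15)) = Mul(Rational(1, 6), Mul(Mul(Mul(-30, Pow(Add(Add(5, -5), 10), -1)), -2), 15)) = Mul(Rational(1, 6), Mul(Mul(Mul(-30, Pow(Add(0, 10), -1)), -2), 15)) = Mul(Rational(1, 6), Mul(Mul(Mul(-30, Pow(10, -1)), -2), 15)) = Mul(Rational(1, 6), Mul(Mul(Mul(-30, Rational(1, 10)), -2), 15)) = Mul(Rational(1, 6), Mul(Mul(-3, -2), 15)) = Mul(Rational(1, 6), Mul(6, 15)) = Mul(Rational(1, 6), 90) = 15)
I = 5 (I = Mul(Rational(1, 3), 15) = 5)
Mul(Add(Add(I, 20261), h), Pow(-75799, -1)) = Mul(Add(Add(5, 20261), 13687), Pow(-75799, -1)) = Mul(Add(20266, 13687), Rational(-1, 75799)) = Mul(33953, Rational(-1, 75799)) = Rational(-33953, 75799)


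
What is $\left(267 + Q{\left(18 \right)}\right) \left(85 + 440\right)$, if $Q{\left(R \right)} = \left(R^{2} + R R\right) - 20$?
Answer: $469875$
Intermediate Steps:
$Q{\left(R \right)} = -20 + 2 R^{2}$ ($Q{\left(R \right)} = \left(R^{2} + R^{2}\right) - 20 = 2 R^{2} - 20 = -20 + 2 R^{2}$)
$\left(267 + Q{\left(18 \right)}\right) \left(85 + 440\right) = \left(267 - \left(20 - 2 \cdot 18^{2}\right)\right) \left(85 + 440\right) = \left(267 + \left(-20 + 2 \cdot 324\right)\right) 525 = \left(267 + \left(-20 + 648\right)\right) 525 = \left(267 + 628\right) 525 = 895 \cdot 525 = 469875$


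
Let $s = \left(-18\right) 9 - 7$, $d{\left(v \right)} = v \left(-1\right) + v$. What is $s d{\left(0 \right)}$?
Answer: $0$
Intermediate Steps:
$d{\left(v \right)} = 0$ ($d{\left(v \right)} = - v + v = 0$)
$s = -169$ ($s = -162 - 7 = -169$)
$s d{\left(0 \right)} = \left(-169\right) 0 = 0$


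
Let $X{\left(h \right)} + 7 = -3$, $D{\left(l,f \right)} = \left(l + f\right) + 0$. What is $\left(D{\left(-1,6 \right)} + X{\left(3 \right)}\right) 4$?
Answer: $-20$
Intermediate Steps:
$D{\left(l,f \right)} = f + l$ ($D{\left(l,f \right)} = \left(f + l\right) + 0 = f + l$)
$X{\left(h \right)} = -10$ ($X{\left(h \right)} = -7 - 3 = -10$)
$\left(D{\left(-1,6 \right)} + X{\left(3 \right)}\right) 4 = \left(\left(6 - 1\right) - 10\right) 4 = \left(5 - 10\right) 4 = \left(-5\right) 4 = -20$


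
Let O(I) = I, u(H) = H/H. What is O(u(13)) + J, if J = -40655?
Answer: -40654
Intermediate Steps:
u(H) = 1
O(u(13)) + J = 1 - 40655 = -40654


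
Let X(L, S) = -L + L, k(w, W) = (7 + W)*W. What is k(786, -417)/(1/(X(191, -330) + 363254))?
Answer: 62105536380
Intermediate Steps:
k(w, W) = W*(7 + W)
X(L, S) = 0
k(786, -417)/(1/(X(191, -330) + 363254)) = (-417*(7 - 417))/(1/(0 + 363254)) = (-417*(-410))/(1/363254) = 170970/(1/363254) = 170970*363254 = 62105536380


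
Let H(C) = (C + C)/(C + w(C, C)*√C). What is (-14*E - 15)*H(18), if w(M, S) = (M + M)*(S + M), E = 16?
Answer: 478/93311 - 103248*√2/93311 ≈ -1.5597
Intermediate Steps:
w(M, S) = 2*M*(M + S) (w(M, S) = (2*M)*(M + S) = 2*M*(M + S))
H(C) = 2*C/(C + 4*C^(5/2)) (H(C) = (C + C)/(C + (2*C*(C + C))*√C) = (2*C)/(C + (2*C*(2*C))*√C) = (2*C)/(C + (4*C²)*√C) = (2*C)/(C + 4*C^(5/2)) = 2*C/(C + 4*C^(5/2)))
(-14*E - 15)*H(18) = (-14*16 - 15)*(2*18/(18 + 4*18^(5/2))) = (-224 - 15)*(2*18/(18 + 4*(972*√2))) = -478*18/(18 + 3888*√2) = -8604/(18 + 3888*√2)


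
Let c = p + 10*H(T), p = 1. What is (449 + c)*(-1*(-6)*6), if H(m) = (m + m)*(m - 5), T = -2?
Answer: 26280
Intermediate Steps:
H(m) = 2*m*(-5 + m) (H(m) = (2*m)*(-5 + m) = 2*m*(-5 + m))
c = 281 (c = 1 + 10*(2*(-2)*(-5 - 2)) = 1 + 10*(2*(-2)*(-7)) = 1 + 10*28 = 1 + 280 = 281)
(449 + c)*(-1*(-6)*6) = (449 + 281)*(-1*(-6)*6) = 730*(6*6) = 730*36 = 26280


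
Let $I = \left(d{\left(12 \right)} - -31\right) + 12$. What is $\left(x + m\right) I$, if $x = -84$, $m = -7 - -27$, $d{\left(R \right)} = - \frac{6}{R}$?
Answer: $-2720$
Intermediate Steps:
$m = 20$ ($m = -7 + 27 = 20$)
$I = \frac{85}{2}$ ($I = \left(- \frac{6}{12} - -31\right) + 12 = \left(\left(-6\right) \frac{1}{12} + 31\right) + 12 = \left(- \frac{1}{2} + 31\right) + 12 = \frac{61}{2} + 12 = \frac{85}{2} \approx 42.5$)
$\left(x + m\right) I = \left(-84 + 20\right) \frac{85}{2} = \left(-64\right) \frac{85}{2} = -2720$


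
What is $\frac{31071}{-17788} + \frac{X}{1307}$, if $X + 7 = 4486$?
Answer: $\frac{39062655}{23248916} \approx 1.6802$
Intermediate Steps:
$X = 4479$ ($X = -7 + 4486 = 4479$)
$\frac{31071}{-17788} + \frac{X}{1307} = \frac{31071}{-17788} + \frac{4479}{1307} = 31071 \left(- \frac{1}{17788}\right) + 4479 \cdot \frac{1}{1307} = - \frac{31071}{17788} + \frac{4479}{1307} = \frac{39062655}{23248916}$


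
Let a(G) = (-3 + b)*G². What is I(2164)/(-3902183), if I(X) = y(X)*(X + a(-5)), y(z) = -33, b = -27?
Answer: 46662/3902183 ≈ 0.011958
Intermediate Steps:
a(G) = -30*G² (a(G) = (-3 - 27)*G² = -30*G²)
I(X) = 24750 - 33*X (I(X) = -33*(X - 30*(-5)²) = -33*(X - 30*25) = -33*(X - 750) = -33*(-750 + X) = 24750 - 33*X)
I(2164)/(-3902183) = (24750 - 33*2164)/(-3902183) = (24750 - 71412)*(-1/3902183) = -46662*(-1/3902183) = 46662/3902183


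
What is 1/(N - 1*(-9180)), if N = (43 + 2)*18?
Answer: 1/9990 ≈ 0.00010010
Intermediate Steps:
N = 810 (N = 45*18 = 810)
1/(N - 1*(-9180)) = 1/(810 - 1*(-9180)) = 1/(810 + 9180) = 1/9990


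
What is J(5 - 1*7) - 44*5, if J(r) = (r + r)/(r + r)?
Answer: -219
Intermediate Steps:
J(r) = 1 (J(r) = (2*r)/((2*r)) = (2*r)*(1/(2*r)) = 1)
J(5 - 1*7) - 44*5 = 1 - 44*5 = 1 - 220 = -219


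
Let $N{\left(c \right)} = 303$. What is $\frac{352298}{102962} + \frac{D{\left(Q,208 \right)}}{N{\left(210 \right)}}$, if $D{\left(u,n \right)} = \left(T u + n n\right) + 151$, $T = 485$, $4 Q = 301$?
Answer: $\frac{16669136833}{62394972} \approx 267.16$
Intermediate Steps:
$Q = \frac{301}{4}$ ($Q = \frac{1}{4} \cdot 301 = \frac{301}{4} \approx 75.25$)
$D{\left(u,n \right)} = 151 + n^{2} + 485 u$ ($D{\left(u,n \right)} = \left(485 u + n n\right) + 151 = \left(485 u + n^{2}\right) + 151 = \left(n^{2} + 485 u\right) + 151 = 151 + n^{2} + 485 u$)
$\frac{352298}{102962} + \frac{D{\left(Q,208 \right)}}{N{\left(210 \right)}} = \frac{352298}{102962} + \frac{151 + 208^{2} + 485 \cdot \frac{301}{4}}{303} = 352298 \cdot \frac{1}{102962} + \left(151 + 43264 + \frac{145985}{4}\right) \frac{1}{303} = \frac{176149}{51481} + \frac{319645}{4} \cdot \frac{1}{303} = \frac{176149}{51481} + \frac{319645}{1212} = \frac{16669136833}{62394972}$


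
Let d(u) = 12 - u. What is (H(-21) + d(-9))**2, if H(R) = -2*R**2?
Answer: 741321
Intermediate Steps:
(H(-21) + d(-9))**2 = (-2*(-21)**2 + (12 - 1*(-9)))**2 = (-2*441 + (12 + 9))**2 = (-882 + 21)**2 = (-861)**2 = 741321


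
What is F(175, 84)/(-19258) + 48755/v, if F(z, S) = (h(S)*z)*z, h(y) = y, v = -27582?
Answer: -35946809395/265587078 ≈ -135.35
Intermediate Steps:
F(z, S) = S*z**2 (F(z, S) = (S*z)*z = S*z**2)
F(175, 84)/(-19258) + 48755/v = (84*175**2)/(-19258) + 48755/(-27582) = (84*30625)*(-1/19258) + 48755*(-1/27582) = 2572500*(-1/19258) - 48755/27582 = -1286250/9629 - 48755/27582 = -35946809395/265587078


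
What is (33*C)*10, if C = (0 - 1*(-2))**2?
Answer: 1320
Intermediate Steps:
C = 4 (C = (0 + 2)**2 = 2**2 = 4)
(33*C)*10 = (33*4)*10 = 132*10 = 1320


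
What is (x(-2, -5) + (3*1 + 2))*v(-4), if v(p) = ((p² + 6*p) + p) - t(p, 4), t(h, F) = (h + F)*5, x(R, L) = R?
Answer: -36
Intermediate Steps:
t(h, F) = 5*F + 5*h (t(h, F) = (F + h)*5 = 5*F + 5*h)
v(p) = -20 + p² + 2*p (v(p) = ((p² + 6*p) + p) - (5*4 + 5*p) = (p² + 7*p) - (20 + 5*p) = (p² + 7*p) + (-20 - 5*p) = -20 + p² + 2*p)
(x(-2, -5) + (3*1 + 2))*v(-4) = (-2 + (3*1 + 2))*(-20 + (-4)² + 2*(-4)) = (-2 + (3 + 2))*(-20 + 16 - 8) = (-2 + 5)*(-12) = 3*(-12) = -36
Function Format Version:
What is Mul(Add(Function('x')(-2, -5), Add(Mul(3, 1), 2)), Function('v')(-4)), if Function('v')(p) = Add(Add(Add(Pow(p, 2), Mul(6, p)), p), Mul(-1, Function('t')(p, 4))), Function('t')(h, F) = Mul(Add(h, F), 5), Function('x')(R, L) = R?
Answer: -36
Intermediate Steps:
Function('t')(h, F) = Add(Mul(5, F), Mul(5, h)) (Function('t')(h, F) = Mul(Add(F, h), 5) = Add(Mul(5, F), Mul(5, h)))
Function('v')(p) = Add(-20, Pow(p, 2), Mul(2, p)) (Function('v')(p) = Add(Add(Add(Pow(p, 2), Mul(6, p)), p), Mul(-1, Add(Mul(5, 4), Mul(5, p)))) = Add(Add(Pow(p, 2), Mul(7, p)), Mul(-1, Add(20, Mul(5, p)))) = Add(Add(Pow(p, 2), Mul(7, p)), Add(-20, Mul(-5, p))) = Add(-20, Pow(p, 2), Mul(2, p)))
Mul(Add(Function('x')(-2, -5), Add(Mul(3, 1), 2)), Function('v')(-4)) = Mul(Add(-2, Add(Mul(3, 1), 2)), Add(-20, Pow(-4, 2), Mul(2, -4))) = Mul(Add(-2, Add(3, 2)), Add(-20, 16, -8)) = Mul(Add(-2, 5), -12) = Mul(3, -12) = -36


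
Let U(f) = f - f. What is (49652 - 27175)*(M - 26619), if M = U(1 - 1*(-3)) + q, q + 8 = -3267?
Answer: -671927438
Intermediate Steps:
U(f) = 0
q = -3275 (q = -8 - 3267 = -3275)
M = -3275 (M = 0 - 3275 = -3275)
(49652 - 27175)*(M - 26619) = (49652 - 27175)*(-3275 - 26619) = 22477*(-29894) = -671927438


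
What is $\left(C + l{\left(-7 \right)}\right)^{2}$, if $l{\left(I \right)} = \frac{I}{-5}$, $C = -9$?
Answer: $\frac{1444}{25} \approx 57.76$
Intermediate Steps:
$l{\left(I \right)} = - \frac{I}{5}$ ($l{\left(I \right)} = I \left(- \frac{1}{5}\right) = - \frac{I}{5}$)
$\left(C + l{\left(-7 \right)}\right)^{2} = \left(-9 - - \frac{7}{5}\right)^{2} = \left(-9 + \frac{7}{5}\right)^{2} = \left(- \frac{38}{5}\right)^{2} = \frac{1444}{25}$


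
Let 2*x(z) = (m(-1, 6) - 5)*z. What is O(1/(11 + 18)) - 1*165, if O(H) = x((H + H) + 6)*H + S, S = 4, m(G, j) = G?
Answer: -135929/841 ≈ -161.63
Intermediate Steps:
x(z) = -3*z (x(z) = ((-1 - 5)*z)/2 = (-6*z)/2 = -3*z)
O(H) = 4 + H*(-18 - 6*H) (O(H) = (-3*((H + H) + 6))*H + 4 = (-3*(2*H + 6))*H + 4 = (-3*(6 + 2*H))*H + 4 = (-18 - 6*H)*H + 4 = H*(-18 - 6*H) + 4 = 4 + H*(-18 - 6*H))
O(1/(11 + 18)) - 1*165 = (4 - 6*(3 + 1/(11 + 18))/(11 + 18)) - 1*165 = (4 - 6*(3 + 1/29)/29) - 165 = (4 - 6*1/29*(3 + 1/29)) - 165 = (4 - 6*1/29*88/29) - 165 = (4 - 528/841) - 165 = 2836/841 - 165 = -135929/841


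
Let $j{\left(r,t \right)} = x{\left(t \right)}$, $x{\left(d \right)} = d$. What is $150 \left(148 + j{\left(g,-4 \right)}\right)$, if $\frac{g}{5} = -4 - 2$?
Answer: $21600$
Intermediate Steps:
$g = -30$ ($g = 5 \left(-4 - 2\right) = 5 \left(-6\right) = -30$)
$j{\left(r,t \right)} = t$
$150 \left(148 + j{\left(g,-4 \right)}\right) = 150 \left(148 - 4\right) = 150 \cdot 144 = 21600$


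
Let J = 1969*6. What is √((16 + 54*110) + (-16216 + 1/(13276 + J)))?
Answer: I*√6458753080910/25090 ≈ 101.29*I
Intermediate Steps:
J = 11814
√((16 + 54*110) + (-16216 + 1/(13276 + J))) = √((16 + 54*110) + (-16216 + 1/(13276 + 11814))) = √((16 + 5940) + (-16216 + 1/25090)) = √(5956 + (-16216 + 1/25090)) = √(5956 - 406859439/25090) = √(-257423399/25090) = I*√6458753080910/25090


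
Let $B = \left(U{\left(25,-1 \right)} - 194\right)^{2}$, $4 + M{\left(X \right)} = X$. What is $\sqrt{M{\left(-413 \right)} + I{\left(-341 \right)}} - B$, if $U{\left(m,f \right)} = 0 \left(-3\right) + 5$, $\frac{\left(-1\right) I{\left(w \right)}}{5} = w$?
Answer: $-35721 + 2 \sqrt{322} \approx -35685.0$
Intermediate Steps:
$I{\left(w \right)} = - 5 w$
$U{\left(m,f \right)} = 5$ ($U{\left(m,f \right)} = 0 + 5 = 5$)
$M{\left(X \right)} = -4 + X$
$B = 35721$ ($B = \left(5 - 194\right)^{2} = \left(-189\right)^{2} = 35721$)
$\sqrt{M{\left(-413 \right)} + I{\left(-341 \right)}} - B = \sqrt{\left(-4 - 413\right) - -1705} - 35721 = \sqrt{-417 + 1705} - 35721 = \sqrt{1288} - 35721 = 2 \sqrt{322} - 35721 = -35721 + 2 \sqrt{322}$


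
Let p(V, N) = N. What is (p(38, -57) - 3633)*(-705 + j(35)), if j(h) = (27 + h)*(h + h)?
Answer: -13413150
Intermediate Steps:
j(h) = 2*h*(27 + h) (j(h) = (27 + h)*(2*h) = 2*h*(27 + h))
(p(38, -57) - 3633)*(-705 + j(35)) = (-57 - 3633)*(-705 + 2*35*(27 + 35)) = -3690*(-705 + 2*35*62) = -3690*(-705 + 4340) = -3690*3635 = -13413150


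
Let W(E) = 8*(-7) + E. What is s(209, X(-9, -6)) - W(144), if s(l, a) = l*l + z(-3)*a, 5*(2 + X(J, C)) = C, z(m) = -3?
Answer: 218013/5 ≈ 43603.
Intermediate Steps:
X(J, C) = -2 + C/5
W(E) = -56 + E
s(l, a) = l**2 - 3*a (s(l, a) = l*l - 3*a = l**2 - 3*a)
s(209, X(-9, -6)) - W(144) = (209**2 - 3*(-2 + (1/5)*(-6))) - (-56 + 144) = (43681 - 3*(-2 - 6/5)) - 1*88 = (43681 - 3*(-16/5)) - 88 = (43681 + 48/5) - 88 = 218453/5 - 88 = 218013/5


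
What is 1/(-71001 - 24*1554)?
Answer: -1/108297 ≈ -9.2339e-6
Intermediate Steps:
1/(-71001 - 24*1554) = 1/(-71001 - 37296) = 1/(-108297) = -1/108297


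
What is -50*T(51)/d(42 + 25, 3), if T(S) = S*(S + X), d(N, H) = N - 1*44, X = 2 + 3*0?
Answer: -135150/23 ≈ -5876.1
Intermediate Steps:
X = 2 (X = 2 + 0 = 2)
d(N, H) = -44 + N (d(N, H) = N - 44 = -44 + N)
T(S) = S*(2 + S) (T(S) = S*(S + 2) = S*(2 + S))
-50*T(51)/d(42 + 25, 3) = -50*51*(2 + 51)/(-44 + (42 + 25)) = -50*51*53/(-44 + 67) = -135150/23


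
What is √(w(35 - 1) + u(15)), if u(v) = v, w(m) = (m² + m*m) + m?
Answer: √2361 ≈ 48.590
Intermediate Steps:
w(m) = m + 2*m² (w(m) = (m² + m²) + m = 2*m² + m = m + 2*m²)
√(w(35 - 1) + u(15)) = √((35 - 1)*(1 + 2*(35 - 1)) + 15) = √(34*(1 + 2*34) + 15) = √(34*(1 + 68) + 15) = √(34*69 + 15) = √(2346 + 15) = √2361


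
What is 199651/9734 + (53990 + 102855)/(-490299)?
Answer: 96361956419/4772570466 ≈ 20.191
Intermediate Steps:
199651/9734 + (53990 + 102855)/(-490299) = 199651*(1/9734) + 156845*(-1/490299) = 199651/9734 - 156845/490299 = 96361956419/4772570466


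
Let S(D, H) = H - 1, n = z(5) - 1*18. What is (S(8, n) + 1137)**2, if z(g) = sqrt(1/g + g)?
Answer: (5590 + sqrt(130))**2/25 ≈ 1.2550e+6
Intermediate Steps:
z(g) = sqrt(g + 1/g)
n = -18 + sqrt(130)/5 (n = sqrt(5 + 1/5) - 1*18 = sqrt(5 + 1/5) - 18 = sqrt(26/5) - 18 = sqrt(130)/5 - 18 = -18 + sqrt(130)/5 ≈ -15.720)
S(D, H) = -1 + H
(S(8, n) + 1137)**2 = ((-1 + (-18 + sqrt(130)/5)) + 1137)**2 = ((-19 + sqrt(130)/5) + 1137)**2 = (1118 + sqrt(130)/5)**2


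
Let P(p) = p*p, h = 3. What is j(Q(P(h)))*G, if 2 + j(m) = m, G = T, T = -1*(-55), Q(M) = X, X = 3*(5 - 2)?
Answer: 385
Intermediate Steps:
P(p) = p**2
X = 9 (X = 3*3 = 9)
Q(M) = 9
T = 55
G = 55
j(m) = -2 + m
j(Q(P(h)))*G = (-2 + 9)*55 = 7*55 = 385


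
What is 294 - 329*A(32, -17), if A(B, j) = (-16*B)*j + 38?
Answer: -2875824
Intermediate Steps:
A(B, j) = 38 - 16*B*j (A(B, j) = -16*B*j + 38 = 38 - 16*B*j)
294 - 329*A(32, -17) = 294 - 329*(38 - 16*32*(-17)) = 294 - 329*(38 + 8704) = 294 - 329*8742 = 294 - 2876118 = -2875824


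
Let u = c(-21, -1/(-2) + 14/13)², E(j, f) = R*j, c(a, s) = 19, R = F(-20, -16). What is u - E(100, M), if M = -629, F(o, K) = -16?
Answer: 1961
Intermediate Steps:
R = -16
E(j, f) = -16*j
u = 361 (u = 19² = 361)
u - E(100, M) = 361 - (-16)*100 = 361 - 1*(-1600) = 361 + 1600 = 1961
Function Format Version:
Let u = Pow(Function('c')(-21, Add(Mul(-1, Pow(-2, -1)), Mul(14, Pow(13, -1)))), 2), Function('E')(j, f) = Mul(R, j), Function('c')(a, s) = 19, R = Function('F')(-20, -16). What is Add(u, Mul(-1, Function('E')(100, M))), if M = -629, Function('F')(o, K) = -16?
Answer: 1961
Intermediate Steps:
R = -16
Function('E')(j, f) = Mul(-16, j)
u = 361 (u = Pow(19, 2) = 361)
Add(u, Mul(-1, Function('E')(100, M))) = Add(361, Mul(-1, Mul(-16, 100))) = Add(361, Mul(-1, -1600)) = Add(361, 1600) = 1961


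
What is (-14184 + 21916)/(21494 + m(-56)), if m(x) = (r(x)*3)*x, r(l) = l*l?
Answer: -3866/252677 ≈ -0.015300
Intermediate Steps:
r(l) = l**2
m(x) = 3*x**3 (m(x) = (x**2*3)*x = (3*x**2)*x = 3*x**3)
(-14184 + 21916)/(21494 + m(-56)) = (-14184 + 21916)/(21494 + 3*(-56)**3) = 7732/(21494 + 3*(-175616)) = 7732/(21494 - 526848) = 7732/(-505354) = 7732*(-1/505354) = -3866/252677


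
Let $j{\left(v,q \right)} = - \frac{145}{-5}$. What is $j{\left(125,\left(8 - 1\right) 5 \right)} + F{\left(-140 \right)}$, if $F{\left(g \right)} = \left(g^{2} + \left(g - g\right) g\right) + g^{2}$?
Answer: $39229$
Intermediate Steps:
$F{\left(g \right)} = 2 g^{2}$ ($F{\left(g \right)} = \left(g^{2} + 0 g\right) + g^{2} = \left(g^{2} + 0\right) + g^{2} = g^{2} + g^{2} = 2 g^{2}$)
$j{\left(v,q \right)} = 29$ ($j{\left(v,q \right)} = \left(-145\right) \left(- \frac{1}{5}\right) = 29$)
$j{\left(125,\left(8 - 1\right) 5 \right)} + F{\left(-140 \right)} = 29 + 2 \left(-140\right)^{2} = 29 + 2 \cdot 19600 = 29 + 39200 = 39229$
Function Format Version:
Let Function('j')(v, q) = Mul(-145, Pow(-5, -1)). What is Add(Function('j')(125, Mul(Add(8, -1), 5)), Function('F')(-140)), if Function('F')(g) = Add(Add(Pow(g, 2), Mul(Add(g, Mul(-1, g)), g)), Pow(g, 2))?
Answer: 39229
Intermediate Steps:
Function('F')(g) = Mul(2, Pow(g, 2)) (Function('F')(g) = Add(Add(Pow(g, 2), Mul(0, g)), Pow(g, 2)) = Add(Add(Pow(g, 2), 0), Pow(g, 2)) = Add(Pow(g, 2), Pow(g, 2)) = Mul(2, Pow(g, 2)))
Function('j')(v, q) = 29 (Function('j')(v, q) = Mul(-145, Rational(-1, 5)) = 29)
Add(Function('j')(125, Mul(Add(8, -1), 5)), Function('F')(-140)) = Add(29, Mul(2, Pow(-140, 2))) = Add(29, Mul(2, 19600)) = Add(29, 39200) = 39229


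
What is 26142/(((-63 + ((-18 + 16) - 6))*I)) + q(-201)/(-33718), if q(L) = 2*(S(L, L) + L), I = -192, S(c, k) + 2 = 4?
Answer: 73906791/38303648 ≈ 1.9295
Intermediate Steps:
S(c, k) = 2 (S(c, k) = -2 + 4 = 2)
q(L) = 4 + 2*L (q(L) = 2*(2 + L) = 4 + 2*L)
26142/(((-63 + ((-18 + 16) - 6))*I)) + q(-201)/(-33718) = 26142/(((-63 + ((-18 + 16) - 6))*(-192))) + (4 + 2*(-201))/(-33718) = 26142/(((-63 + (-2 - 6))*(-192))) + (4 - 402)*(-1/33718) = 26142/(((-63 - 8)*(-192))) - 398*(-1/33718) = 26142/((-71*(-192))) + 199/16859 = 26142/13632 + 199/16859 = 26142*(1/13632) + 199/16859 = 4357/2272 + 199/16859 = 73906791/38303648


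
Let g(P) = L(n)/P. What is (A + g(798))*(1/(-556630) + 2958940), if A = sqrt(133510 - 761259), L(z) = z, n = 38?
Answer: 549011590733/3896410 + 1647034772199*I*sqrt(627749)/556630 ≈ 1.409e+5 + 2.3444e+9*I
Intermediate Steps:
A = I*sqrt(627749) (A = sqrt(-627749) = I*sqrt(627749) ≈ 792.31*I)
g(P) = 38/P
(A + g(798))*(1/(-556630) + 2958940) = (I*sqrt(627749) + 38/798)*(1/(-556630) + 2958940) = (I*sqrt(627749) + 38*(1/798))*(-1/556630 + 2958940) = (I*sqrt(627749) + 1/21)*(1647034772199/556630) = (1/21 + I*sqrt(627749))*(1647034772199/556630) = 549011590733/3896410 + 1647034772199*I*sqrt(627749)/556630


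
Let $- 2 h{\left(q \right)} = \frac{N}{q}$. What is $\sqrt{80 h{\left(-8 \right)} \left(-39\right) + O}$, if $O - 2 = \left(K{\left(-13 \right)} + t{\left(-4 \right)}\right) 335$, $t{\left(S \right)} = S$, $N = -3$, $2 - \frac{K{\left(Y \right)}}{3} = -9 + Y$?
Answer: $\sqrt{23367} \approx 152.86$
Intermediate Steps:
$K{\left(Y \right)} = 33 - 3 Y$ ($K{\left(Y \right)} = 6 - 3 \left(-9 + Y\right) = 6 - \left(-27 + 3 Y\right) = 33 - 3 Y$)
$h{\left(q \right)} = \frac{3}{2 q}$ ($h{\left(q \right)} = - \frac{\left(-3\right) \frac{1}{q}}{2} = \frac{3}{2 q}$)
$O = 22782$ ($O = 2 + \left(\left(33 - -39\right) - 4\right) 335 = 2 + \left(\left(33 + 39\right) - 4\right) 335 = 2 + \left(72 - 4\right) 335 = 2 + 68 \cdot 335 = 2 + 22780 = 22782$)
$\sqrt{80 h{\left(-8 \right)} \left(-39\right) + O} = \sqrt{80 \frac{3}{2 \left(-8\right)} \left(-39\right) + 22782} = \sqrt{80 \cdot \frac{3}{2} \left(- \frac{1}{8}\right) \left(-39\right) + 22782} = \sqrt{80 \left(- \frac{3}{16}\right) \left(-39\right) + 22782} = \sqrt{\left(-15\right) \left(-39\right) + 22782} = \sqrt{585 + 22782} = \sqrt{23367}$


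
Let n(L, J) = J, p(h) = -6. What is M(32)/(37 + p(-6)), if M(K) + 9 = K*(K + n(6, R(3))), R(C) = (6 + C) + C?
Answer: 1399/31 ≈ 45.129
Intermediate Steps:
R(C) = 6 + 2*C
M(K) = -9 + K*(12 + K) (M(K) = -9 + K*(K + (6 + 2*3)) = -9 + K*(K + (6 + 6)) = -9 + K*(K + 12) = -9 + K*(12 + K))
M(32)/(37 + p(-6)) = (-9 + 32² + 12*32)/(37 - 6) = (-9 + 1024 + 384)/31 = 1399*(1/31) = 1399/31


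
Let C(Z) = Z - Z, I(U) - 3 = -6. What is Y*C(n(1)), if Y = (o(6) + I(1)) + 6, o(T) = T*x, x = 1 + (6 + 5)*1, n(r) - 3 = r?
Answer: 0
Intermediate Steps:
n(r) = 3 + r
x = 12 (x = 1 + 11*1 = 1 + 11 = 12)
I(U) = -3 (I(U) = 3 - 6 = -3)
o(T) = 12*T (o(T) = T*12 = 12*T)
C(Z) = 0
Y = 75 (Y = (12*6 - 3) + 6 = (72 - 3) + 6 = 69 + 6 = 75)
Y*C(n(1)) = 75*0 = 0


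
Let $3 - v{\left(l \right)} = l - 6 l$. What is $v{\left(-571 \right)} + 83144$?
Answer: $80292$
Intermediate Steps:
$v{\left(l \right)} = 3 + 5 l$ ($v{\left(l \right)} = 3 - \left(l - 6 l\right) = 3 - - 5 l = 3 + 5 l$)
$v{\left(-571 \right)} + 83144 = \left(3 + 5 \left(-571\right)\right) + 83144 = \left(3 - 2855\right) + 83144 = -2852 + 83144 = 80292$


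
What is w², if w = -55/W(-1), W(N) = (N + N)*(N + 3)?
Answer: 3025/16 ≈ 189.06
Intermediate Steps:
W(N) = 2*N*(3 + N) (W(N) = (2*N)*(3 + N) = 2*N*(3 + N))
w = 55/4 (w = -55*(-1/(2*(3 - 1))) = -55/(2*(-1)*2) = -55/(-4) = -55*(-¼) = 55/4 ≈ 13.750)
w² = (55/4)² = 3025/16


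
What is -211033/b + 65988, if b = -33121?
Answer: 2185799581/33121 ≈ 65994.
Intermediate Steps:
-211033/b + 65988 = -211033/(-33121) + 65988 = -211033*(-1/33121) + 65988 = 211033/33121 + 65988 = 2185799581/33121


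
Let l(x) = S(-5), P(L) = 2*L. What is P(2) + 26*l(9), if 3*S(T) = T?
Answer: -118/3 ≈ -39.333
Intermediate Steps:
S(T) = T/3
l(x) = -5/3 (l(x) = (1/3)*(-5) = -5/3)
P(2) + 26*l(9) = 2*2 + 26*(-5/3) = 4 - 130/3 = -118/3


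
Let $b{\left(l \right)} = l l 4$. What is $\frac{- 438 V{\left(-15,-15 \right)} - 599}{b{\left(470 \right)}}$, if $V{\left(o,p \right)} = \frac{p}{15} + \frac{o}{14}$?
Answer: $\frac{1079}{3092600} \approx 0.0003489$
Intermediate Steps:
$V{\left(o,p \right)} = \frac{o}{14} + \frac{p}{15}$ ($V{\left(o,p \right)} = p \frac{1}{15} + o \frac{1}{14} = \frac{p}{15} + \frac{o}{14} = \frac{o}{14} + \frac{p}{15}$)
$b{\left(l \right)} = 4 l^{2}$ ($b{\left(l \right)} = l^{2} \cdot 4 = 4 l^{2}$)
$\frac{- 438 V{\left(-15,-15 \right)} - 599}{b{\left(470 \right)}} = \frac{- 438 \left(\frac{1}{14} \left(-15\right) + \frac{1}{15} \left(-15\right)\right) - 599}{4 \cdot 470^{2}} = \frac{- 438 \left(- \frac{15}{14} - 1\right) - 599}{4 \cdot 220900} = \frac{\left(-438\right) \left(- \frac{29}{14}\right) - 599}{883600} = \left(\frac{6351}{7} - 599\right) \frac{1}{883600} = \frac{2158}{7} \cdot \frac{1}{883600} = \frac{1079}{3092600}$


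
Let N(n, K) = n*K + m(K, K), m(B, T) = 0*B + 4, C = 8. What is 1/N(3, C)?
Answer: 1/28 ≈ 0.035714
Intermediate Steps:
m(B, T) = 4 (m(B, T) = 0 + 4 = 4)
N(n, K) = 4 + K*n (N(n, K) = n*K + 4 = K*n + 4 = 4 + K*n)
1/N(3, C) = 1/(4 + 8*3) = 1/(4 + 24) = 1/28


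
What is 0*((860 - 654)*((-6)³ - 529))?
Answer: 0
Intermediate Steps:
0*((860 - 654)*((-6)³ - 529)) = 0*(206*(-216 - 529)) = 0*(206*(-745)) = 0*(-153470) = 0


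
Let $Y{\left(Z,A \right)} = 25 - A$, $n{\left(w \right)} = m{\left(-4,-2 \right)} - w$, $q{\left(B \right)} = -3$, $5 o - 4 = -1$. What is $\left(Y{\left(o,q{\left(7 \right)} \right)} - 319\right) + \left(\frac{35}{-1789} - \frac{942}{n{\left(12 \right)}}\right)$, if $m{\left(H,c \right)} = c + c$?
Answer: $- \frac{3322453}{14312} \approx -232.14$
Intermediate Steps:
$o = \frac{3}{5}$ ($o = \frac{4}{5} + \frac{1}{5} \left(-1\right) = \frac{4}{5} - \frac{1}{5} = \frac{3}{5} \approx 0.6$)
$m{\left(H,c \right)} = 2 c$
$n{\left(w \right)} = -4 - w$ ($n{\left(w \right)} = 2 \left(-2\right) - w = -4 - w$)
$\left(Y{\left(o,q{\left(7 \right)} \right)} - 319\right) + \left(\frac{35}{-1789} - \frac{942}{n{\left(12 \right)}}\right) = \left(\left(25 - -3\right) - 319\right) - \left(\frac{35}{1789} + \frac{942}{-4 - 12}\right) = \left(\left(25 + 3\right) - 319\right) - \left(\frac{35}{1789} + \frac{942}{-4 - 12}\right) = \left(28 - 319\right) - \left(\frac{35}{1789} + \frac{942}{-16}\right) = -291 - - \frac{842339}{14312} = -291 + \left(- \frac{35}{1789} + \frac{471}{8}\right) = -291 + \frac{842339}{14312} = - \frac{3322453}{14312}$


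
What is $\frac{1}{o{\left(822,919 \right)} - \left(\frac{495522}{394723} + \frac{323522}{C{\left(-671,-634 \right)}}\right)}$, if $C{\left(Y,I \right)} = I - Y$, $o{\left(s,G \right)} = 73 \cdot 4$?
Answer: $- \frac{14604751}{123455321428} \approx -0.0001183$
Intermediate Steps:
$o{\left(s,G \right)} = 292$
$\frac{1}{o{\left(822,919 \right)} - \left(\frac{495522}{394723} + \frac{323522}{C{\left(-671,-634 \right)}}\right)} = \frac{1}{292 - \left(\frac{495522}{394723} + \frac{323522}{-634 - -671}\right)} = \frac{1}{292 - \left(\frac{495522}{394723} + \frac{323522}{-634 + 671}\right)} = \frac{1}{292 - \left(\frac{495522}{394723} + \frac{323522}{37}\right)} = \frac{1}{292 - \frac{127719908720}{14604751}} = \frac{1}{- \frac{123455321428}{14604751}} = - \frac{14604751}{123455321428}$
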